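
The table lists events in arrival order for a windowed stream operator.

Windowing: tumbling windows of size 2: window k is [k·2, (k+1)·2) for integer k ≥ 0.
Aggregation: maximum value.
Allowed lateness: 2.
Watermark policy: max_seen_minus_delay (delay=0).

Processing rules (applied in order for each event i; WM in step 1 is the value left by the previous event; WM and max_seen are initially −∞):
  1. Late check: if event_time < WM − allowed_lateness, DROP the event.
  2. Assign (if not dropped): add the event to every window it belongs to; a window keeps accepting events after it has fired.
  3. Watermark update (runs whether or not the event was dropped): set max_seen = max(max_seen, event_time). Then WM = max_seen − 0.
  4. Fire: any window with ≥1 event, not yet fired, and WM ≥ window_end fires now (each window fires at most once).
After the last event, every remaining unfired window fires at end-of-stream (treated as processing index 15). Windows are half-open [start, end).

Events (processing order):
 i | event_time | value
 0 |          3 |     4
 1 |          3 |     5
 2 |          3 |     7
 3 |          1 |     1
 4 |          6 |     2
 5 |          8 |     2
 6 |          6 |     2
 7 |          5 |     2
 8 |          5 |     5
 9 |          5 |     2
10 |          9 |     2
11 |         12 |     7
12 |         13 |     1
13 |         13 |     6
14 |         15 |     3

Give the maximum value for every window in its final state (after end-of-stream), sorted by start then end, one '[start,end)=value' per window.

[0,2)=1 [2,4)=7 [6,8)=2 [8,10)=2 [12,14)=7 [14,16)=3

i=0 t=3 v=4: → [2,4); WM=3
i=1 t=3 v=5: → [2,4); WM=3
i=2 t=3 v=7: → [2,4); WM=3
i=3 t=1 v=1: → [0,2); WM=3; [0,2) fires=1
i=4 t=6 v=2: → [6,8); WM=6; [2,4) fires=7
i=5 t=8 v=2: → [8,10); WM=8; [6,8) fires=2
i=6 t=6 v=2: → [6,8); WM=8
i=7 t=5 v=2: DROP (t<8-2); WM=8
i=8 t=5 v=5: DROP (t<8-2); WM=8
i=9 t=5 v=2: DROP (t<8-2); WM=8
i=10 t=9 v=2: → [8,10); WM=9
i=11 t=12 v=7: → [12,14); WM=12; [8,10) fires=2
i=12 t=13 v=1: → [12,14); WM=13
i=13 t=13 v=6: → [12,14); WM=13
i=14 t=15 v=3: → [14,16); WM=15; [12,14) fires=7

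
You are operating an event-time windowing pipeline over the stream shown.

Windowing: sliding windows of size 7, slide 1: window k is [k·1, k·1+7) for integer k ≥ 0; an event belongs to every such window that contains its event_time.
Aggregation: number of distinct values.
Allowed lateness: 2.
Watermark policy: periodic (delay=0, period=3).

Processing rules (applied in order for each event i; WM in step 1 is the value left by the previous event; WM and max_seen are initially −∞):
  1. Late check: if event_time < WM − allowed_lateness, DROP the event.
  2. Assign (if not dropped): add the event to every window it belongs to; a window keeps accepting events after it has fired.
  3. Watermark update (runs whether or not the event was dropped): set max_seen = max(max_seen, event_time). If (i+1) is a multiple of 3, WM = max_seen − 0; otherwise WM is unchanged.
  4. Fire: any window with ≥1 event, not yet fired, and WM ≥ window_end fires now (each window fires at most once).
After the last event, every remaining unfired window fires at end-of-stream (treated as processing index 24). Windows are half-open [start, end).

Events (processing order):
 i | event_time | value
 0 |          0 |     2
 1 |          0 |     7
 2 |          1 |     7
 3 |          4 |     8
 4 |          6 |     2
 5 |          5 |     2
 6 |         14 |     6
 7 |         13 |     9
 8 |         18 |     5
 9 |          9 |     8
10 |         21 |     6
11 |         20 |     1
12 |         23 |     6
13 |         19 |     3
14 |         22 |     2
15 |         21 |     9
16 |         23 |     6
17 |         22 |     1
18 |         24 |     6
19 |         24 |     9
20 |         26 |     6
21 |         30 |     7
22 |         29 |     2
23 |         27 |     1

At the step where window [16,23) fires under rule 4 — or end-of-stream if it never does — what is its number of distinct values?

5

i=0 t=0 v=2: → [0,7); WM=−∞
i=1 t=0 v=7: → [0,7); WM=−∞
i=2 t=1 v=7: → [1,8),[0,7); WM=1
i=3 t=4 v=8: → [4,11),[3,10),[2,9),[1,8),[0,7); WM=1
i=4 t=6 v=2: → [6,13),[5,12),[4,11),[3,10),[2,9),[1,8),[0,7); WM=1
i=5 t=5 v=2: → [5,12),[4,11),[3,10),[2,9),[1,8),[0,7); WM=6
i=6 t=14 v=6: → [14,21),[13,20),[12,19),[11,18),[10,17),[9,16),[8,15); WM=6
i=7 t=13 v=9: → [13,20),[12,19),[11,18),[10,17),[9,16),[8,15),[7,14); WM=6
i=8 t=18 v=5: → [18,25),[17,24),[16,23),[15,22),[14,21),[13,20),[12,19); WM=18; [0,7) fires=3 [1,8) fires=3 [2,9) fires=2 [3,10) fires=2 [4,11) fires=2 [5,12) fires=1 [6,13) fires=1 [7,14) fires=1 [8,15) fires=2 [9,16) fires=2 [10,17) fires=2 [11,18) fires=2
i=9 t=9 v=8: DROP (t<18-2); WM=18
i=10 t=21 v=6: → [21,28),[20,27),[19,26),[18,25),[17,24),[16,23),[15,22); WM=18
i=11 t=20 v=1: → [20,27),[19,26),[18,25),[17,24),[16,23),[15,22),[14,21); WM=21; [12,19) fires=3 [13,20) fires=3 [14,21) fires=3
i=12 t=23 v=6: → [23,30),[22,29),[21,28),[20,27),[19,26),[18,25),[17,24); WM=21
i=13 t=19 v=3: → [19,26),[18,25),[17,24),[16,23),[15,22),[14,21),[13,20); WM=21
i=14 t=22 v=2: → [22,29),[21,28),[20,27),[19,26),[18,25),[17,24),[16,23); WM=23; [15,22) fires=4 [16,23) fires=5
i=15 t=21 v=9: → [21,28),[20,27),[19,26),[18,25),[17,24),[16,23),[15,22); WM=23
i=16 t=23 v=6: → [23,30),[22,29),[21,28),[20,27),[19,26),[18,25),[17,24); WM=23
i=17 t=22 v=1: → [22,29),[21,28),[20,27),[19,26),[18,25),[17,24),[16,23); WM=23
i=18 t=24 v=6: → [24,31),[23,30),[22,29),[21,28),[20,27),[19,26),[18,25); WM=23
i=19 t=24 v=9: → [24,31),[23,30),[22,29),[21,28),[20,27),[19,26),[18,25); WM=23
i=20 t=26 v=6: → [26,33),[25,32),[24,31),[23,30),[22,29),[21,28),[20,27); WM=26; [17,24) fires=6 [18,25) fires=6 [19,26) fires=5
i=21 t=30 v=7: → [30,37),[29,36),[28,35),[27,34),[26,33),[25,32),[24,31); WM=26
i=22 t=29 v=2: → [29,36),[28,35),[27,34),[26,33),[25,32),[24,31),[23,30); WM=26
i=23 t=27 v=1: → [27,34),[26,33),[25,32),[24,31),[23,30),[22,29),[21,28); WM=30; [20,27) fires=4 [21,28) fires=4 [22,29) fires=4 [23,30) fires=4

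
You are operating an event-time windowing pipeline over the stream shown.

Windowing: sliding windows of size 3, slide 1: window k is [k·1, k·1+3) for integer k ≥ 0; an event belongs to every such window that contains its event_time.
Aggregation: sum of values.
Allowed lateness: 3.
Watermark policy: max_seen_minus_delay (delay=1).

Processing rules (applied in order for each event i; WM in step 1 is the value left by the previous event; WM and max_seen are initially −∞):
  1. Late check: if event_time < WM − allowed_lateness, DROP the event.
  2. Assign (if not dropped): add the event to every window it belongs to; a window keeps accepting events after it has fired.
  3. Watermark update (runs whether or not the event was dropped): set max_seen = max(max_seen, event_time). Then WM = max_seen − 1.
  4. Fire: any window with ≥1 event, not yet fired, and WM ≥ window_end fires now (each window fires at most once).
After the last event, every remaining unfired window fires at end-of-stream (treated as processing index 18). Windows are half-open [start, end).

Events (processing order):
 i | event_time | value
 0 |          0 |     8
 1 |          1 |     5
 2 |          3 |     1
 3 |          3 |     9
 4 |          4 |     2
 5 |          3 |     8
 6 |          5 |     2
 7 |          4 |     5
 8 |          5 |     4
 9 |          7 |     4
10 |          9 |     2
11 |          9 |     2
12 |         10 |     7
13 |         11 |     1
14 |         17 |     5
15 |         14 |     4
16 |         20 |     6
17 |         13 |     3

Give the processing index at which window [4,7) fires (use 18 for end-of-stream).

i=0 t=0 v=8: → [0,3); WM=-1
i=1 t=1 v=5: → [1,4),[0,3); WM=0
i=2 t=3 v=1: → [3,6),[2,5),[1,4); WM=2
i=3 t=3 v=9: → [3,6),[2,5),[1,4); WM=2
i=4 t=4 v=2: → [4,7),[3,6),[2,5); WM=3; [0,3) fires=13
i=5 t=3 v=8: → [3,6),[2,5),[1,4); WM=3
i=6 t=5 v=2: → [5,8),[4,7),[3,6); WM=4; [1,4) fires=23
i=7 t=4 v=5: → [4,7),[3,6),[2,5); WM=4
i=8 t=5 v=4: → [5,8),[4,7),[3,6); WM=4
i=9 t=7 v=4: → [7,10),[6,9),[5,8); WM=6; [2,5) fires=25 [3,6) fires=31
i=10 t=9 v=2: → [9,12),[8,11),[7,10); WM=8; [4,7) fires=13 [5,8) fires=10
i=11 t=9 v=2: → [9,12),[8,11),[7,10); WM=8
i=12 t=10 v=7: → [10,13),[9,12),[8,11); WM=9; [6,9) fires=4
i=13 t=11 v=1: → [11,14),[10,13),[9,12); WM=10; [7,10) fires=8
i=14 t=17 v=5: → [17,20),[16,19),[15,18); WM=16; [8,11) fires=11 [9,12) fires=12 [10,13) fires=8 [11,14) fires=1
i=15 t=14 v=4: → [14,17),[13,16),[12,15); WM=16; [12,15) fires=4 [13,16) fires=4
i=16 t=20 v=6: → [20,23),[19,22),[18,21); WM=19; [14,17) fires=4 [15,18) fires=5 [16,19) fires=5
i=17 t=13 v=3: DROP (t<19-3); WM=19

10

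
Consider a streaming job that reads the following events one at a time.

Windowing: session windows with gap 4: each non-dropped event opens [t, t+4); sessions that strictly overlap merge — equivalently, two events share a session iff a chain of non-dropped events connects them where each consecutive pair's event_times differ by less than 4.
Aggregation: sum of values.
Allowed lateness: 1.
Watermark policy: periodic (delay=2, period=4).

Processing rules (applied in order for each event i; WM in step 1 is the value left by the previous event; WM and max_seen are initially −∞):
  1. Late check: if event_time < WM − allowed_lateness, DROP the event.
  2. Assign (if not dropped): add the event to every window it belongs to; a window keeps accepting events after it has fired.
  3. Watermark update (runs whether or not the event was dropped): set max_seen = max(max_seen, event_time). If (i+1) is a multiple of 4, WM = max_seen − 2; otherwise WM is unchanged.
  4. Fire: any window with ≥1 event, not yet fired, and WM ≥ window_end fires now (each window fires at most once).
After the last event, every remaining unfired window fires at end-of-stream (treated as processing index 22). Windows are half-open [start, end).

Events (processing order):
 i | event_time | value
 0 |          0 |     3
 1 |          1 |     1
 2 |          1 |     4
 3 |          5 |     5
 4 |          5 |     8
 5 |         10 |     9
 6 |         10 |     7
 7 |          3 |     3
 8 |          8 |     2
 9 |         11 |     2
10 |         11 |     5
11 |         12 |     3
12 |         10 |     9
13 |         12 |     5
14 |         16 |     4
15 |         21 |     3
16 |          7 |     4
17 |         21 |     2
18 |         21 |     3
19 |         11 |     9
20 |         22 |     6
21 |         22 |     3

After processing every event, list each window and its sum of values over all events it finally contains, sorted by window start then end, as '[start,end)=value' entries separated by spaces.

i=0 t=0 v=3: → [0,4); WM=−∞
i=1 t=1 v=1: → [0,5); WM=−∞
i=2 t=1 v=4: → [0,5); WM=−∞
i=3 t=5 v=5: → [5,9); WM=3
i=4 t=5 v=8: → [5,9); WM=3
i=5 t=10 v=9: → [10,14); WM=3
i=6 t=10 v=7: → [10,14); WM=3
i=7 t=3 v=3: → [0,9); WM=8
i=8 t=8 v=2: → [0,14); WM=8
i=9 t=11 v=2: → [0,15); WM=8
i=10 t=11 v=5: → [0,15); WM=8
i=11 t=12 v=3: → [0,16); WM=10
i=12 t=10 v=9: → [0,16); WM=10
i=13 t=12 v=5: → [0,16); WM=10
i=14 t=16 v=4: → [16,20); WM=10
i=15 t=21 v=3: → [21,25); WM=19
i=16 t=7 v=4: DROP (t<19-1); WM=19
i=17 t=21 v=2: → [21,25); WM=19
i=18 t=21 v=3: → [21,25); WM=19
i=19 t=11 v=9: DROP (t<19-1); WM=19
i=20 t=22 v=6: → [21,26); WM=19
i=21 t=22 v=3: → [21,26); WM=19

[0,16)=66 [16,20)=4 [21,26)=17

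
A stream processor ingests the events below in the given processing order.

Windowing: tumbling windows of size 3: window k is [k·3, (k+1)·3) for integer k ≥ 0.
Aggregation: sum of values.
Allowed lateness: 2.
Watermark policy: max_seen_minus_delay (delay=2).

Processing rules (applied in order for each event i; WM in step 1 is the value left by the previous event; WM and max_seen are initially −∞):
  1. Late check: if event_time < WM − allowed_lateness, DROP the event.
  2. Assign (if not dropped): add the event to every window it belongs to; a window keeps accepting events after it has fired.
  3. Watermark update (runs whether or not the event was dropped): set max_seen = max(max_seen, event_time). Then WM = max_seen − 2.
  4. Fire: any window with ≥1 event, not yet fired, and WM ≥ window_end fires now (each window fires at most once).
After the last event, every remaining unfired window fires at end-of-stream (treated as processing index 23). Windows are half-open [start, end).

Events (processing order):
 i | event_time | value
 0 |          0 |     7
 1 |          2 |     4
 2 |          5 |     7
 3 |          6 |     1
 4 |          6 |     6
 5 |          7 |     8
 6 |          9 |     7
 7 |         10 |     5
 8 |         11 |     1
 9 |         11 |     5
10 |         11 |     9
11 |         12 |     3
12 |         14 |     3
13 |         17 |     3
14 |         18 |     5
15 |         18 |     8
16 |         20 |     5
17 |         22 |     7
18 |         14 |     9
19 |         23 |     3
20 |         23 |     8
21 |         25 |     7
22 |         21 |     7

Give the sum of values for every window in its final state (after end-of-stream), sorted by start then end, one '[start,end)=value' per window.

[0,3)=11 [3,6)=7 [6,9)=15 [9,12)=27 [12,15)=6 [15,18)=3 [18,21)=18 [21,24)=25 [24,27)=7

i=0 t=0 v=7: → [0,3); WM=-2
i=1 t=2 v=4: → [0,3); WM=0
i=2 t=5 v=7: → [3,6); WM=3; [0,3) fires=11
i=3 t=6 v=1: → [6,9); WM=4
i=4 t=6 v=6: → [6,9); WM=4
i=5 t=7 v=8: → [6,9); WM=5
i=6 t=9 v=7: → [9,12); WM=7; [3,6) fires=7
i=7 t=10 v=5: → [9,12); WM=8
i=8 t=11 v=1: → [9,12); WM=9; [6,9) fires=15
i=9 t=11 v=5: → [9,12); WM=9
i=10 t=11 v=9: → [9,12); WM=9
i=11 t=12 v=3: → [12,15); WM=10
i=12 t=14 v=3: → [12,15); WM=12; [9,12) fires=27
i=13 t=17 v=3: → [15,18); WM=15; [12,15) fires=6
i=14 t=18 v=5: → [18,21); WM=16
i=15 t=18 v=8: → [18,21); WM=16
i=16 t=20 v=5: → [18,21); WM=18; [15,18) fires=3
i=17 t=22 v=7: → [21,24); WM=20
i=18 t=14 v=9: DROP (t<20-2); WM=20
i=19 t=23 v=3: → [21,24); WM=21; [18,21) fires=18
i=20 t=23 v=8: → [21,24); WM=21
i=21 t=25 v=7: → [24,27); WM=23
i=22 t=21 v=7: → [21,24); WM=23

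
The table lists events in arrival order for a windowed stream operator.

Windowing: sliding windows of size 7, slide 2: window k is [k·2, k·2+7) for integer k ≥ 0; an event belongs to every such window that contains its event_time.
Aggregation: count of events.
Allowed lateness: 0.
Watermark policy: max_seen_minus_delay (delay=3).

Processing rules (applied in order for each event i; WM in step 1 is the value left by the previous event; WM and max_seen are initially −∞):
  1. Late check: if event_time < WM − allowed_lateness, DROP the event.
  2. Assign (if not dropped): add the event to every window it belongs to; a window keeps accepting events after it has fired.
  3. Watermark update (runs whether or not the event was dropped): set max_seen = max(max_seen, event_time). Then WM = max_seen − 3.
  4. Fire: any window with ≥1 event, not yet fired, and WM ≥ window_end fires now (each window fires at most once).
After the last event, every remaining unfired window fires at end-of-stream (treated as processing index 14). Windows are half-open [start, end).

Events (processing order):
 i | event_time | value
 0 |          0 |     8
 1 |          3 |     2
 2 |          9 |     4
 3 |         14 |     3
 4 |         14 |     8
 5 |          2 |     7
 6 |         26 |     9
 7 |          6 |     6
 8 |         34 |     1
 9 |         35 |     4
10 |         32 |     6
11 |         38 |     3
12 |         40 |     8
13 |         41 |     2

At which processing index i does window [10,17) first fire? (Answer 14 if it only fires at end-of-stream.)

i=0 t=0 v=8: → [0,7); WM=-3
i=1 t=3 v=2: → [2,9),[0,7); WM=0
i=2 t=9 v=4: → [8,15),[6,13),[4,11); WM=6
i=3 t=14 v=3: → [14,21),[12,19),[10,17),[8,15); WM=11; [0,7) fires=2 [2,9) fires=1 [4,11) fires=1
i=4 t=14 v=8: → [14,21),[12,19),[10,17),[8,15); WM=11
i=5 t=2 v=7: DROP (t<11-0); WM=11
i=6 t=26 v=9: → [26,33),[24,31),[22,29),[20,27); WM=23; [6,13) fires=1 [8,15) fires=3 [10,17) fires=2 [12,19) fires=2 [14,21) fires=2
i=7 t=6 v=6: DROP (t<23-0); WM=23
i=8 t=34 v=1: → [34,41),[32,39),[30,37),[28,35); WM=31; [20,27) fires=1 [22,29) fires=1 [24,31) fires=1
i=9 t=35 v=4: → [34,41),[32,39),[30,37); WM=32
i=10 t=32 v=6: → [32,39),[30,37),[28,35),[26,33); WM=32
i=11 t=38 v=3: → [38,45),[36,43),[34,41),[32,39); WM=35; [26,33) fires=2 [28,35) fires=2
i=12 t=40 v=8: → [40,47),[38,45),[36,43),[34,41); WM=37; [30,37) fires=3
i=13 t=41 v=2: → [40,47),[38,45),[36,43); WM=38

6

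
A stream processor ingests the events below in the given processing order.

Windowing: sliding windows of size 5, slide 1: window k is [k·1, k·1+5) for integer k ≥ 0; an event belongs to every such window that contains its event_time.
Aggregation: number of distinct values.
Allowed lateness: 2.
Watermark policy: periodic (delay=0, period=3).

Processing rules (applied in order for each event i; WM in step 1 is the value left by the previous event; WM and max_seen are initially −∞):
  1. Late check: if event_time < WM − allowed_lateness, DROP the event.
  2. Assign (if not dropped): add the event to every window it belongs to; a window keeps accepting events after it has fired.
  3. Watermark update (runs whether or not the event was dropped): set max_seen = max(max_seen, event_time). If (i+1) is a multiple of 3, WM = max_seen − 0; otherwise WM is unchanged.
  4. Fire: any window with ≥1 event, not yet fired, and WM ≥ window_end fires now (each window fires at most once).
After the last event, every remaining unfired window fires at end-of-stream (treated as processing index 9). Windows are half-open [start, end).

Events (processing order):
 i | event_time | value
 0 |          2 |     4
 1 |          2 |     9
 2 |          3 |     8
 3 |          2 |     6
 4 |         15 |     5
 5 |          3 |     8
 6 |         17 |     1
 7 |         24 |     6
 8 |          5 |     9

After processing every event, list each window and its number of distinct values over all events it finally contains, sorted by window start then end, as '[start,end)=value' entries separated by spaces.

[0,5)=4 [1,6)=4 [2,7)=4 [3,8)=1 [11,16)=1 [12,17)=1 [13,18)=2 [14,19)=2 [15,20)=2 [16,21)=1 [17,22)=1 [20,25)=1 [21,26)=1 [22,27)=1 [23,28)=1 [24,29)=1

i=0 t=2 v=4: → [2,7),[1,6),[0,5); WM=−∞
i=1 t=2 v=9: → [2,7),[1,6),[0,5); WM=−∞
i=2 t=3 v=8: → [3,8),[2,7),[1,6),[0,5); WM=3
i=3 t=2 v=6: → [2,7),[1,6),[0,5); WM=3
i=4 t=15 v=5: → [15,20),[14,19),[13,18),[12,17),[11,16); WM=3
i=5 t=3 v=8: → [3,8),[2,7),[1,6),[0,5); WM=15; [0,5) fires=4 [1,6) fires=4 [2,7) fires=4 [3,8) fires=1
i=6 t=17 v=1: → [17,22),[16,21),[15,20),[14,19),[13,18); WM=15
i=7 t=24 v=6: → [24,29),[23,28),[22,27),[21,26),[20,25); WM=15
i=8 t=5 v=9: DROP (t<15-2); WM=24; [11,16) fires=1 [12,17) fires=1 [13,18) fires=2 [14,19) fires=2 [15,20) fires=2 [16,21) fires=1 [17,22) fires=1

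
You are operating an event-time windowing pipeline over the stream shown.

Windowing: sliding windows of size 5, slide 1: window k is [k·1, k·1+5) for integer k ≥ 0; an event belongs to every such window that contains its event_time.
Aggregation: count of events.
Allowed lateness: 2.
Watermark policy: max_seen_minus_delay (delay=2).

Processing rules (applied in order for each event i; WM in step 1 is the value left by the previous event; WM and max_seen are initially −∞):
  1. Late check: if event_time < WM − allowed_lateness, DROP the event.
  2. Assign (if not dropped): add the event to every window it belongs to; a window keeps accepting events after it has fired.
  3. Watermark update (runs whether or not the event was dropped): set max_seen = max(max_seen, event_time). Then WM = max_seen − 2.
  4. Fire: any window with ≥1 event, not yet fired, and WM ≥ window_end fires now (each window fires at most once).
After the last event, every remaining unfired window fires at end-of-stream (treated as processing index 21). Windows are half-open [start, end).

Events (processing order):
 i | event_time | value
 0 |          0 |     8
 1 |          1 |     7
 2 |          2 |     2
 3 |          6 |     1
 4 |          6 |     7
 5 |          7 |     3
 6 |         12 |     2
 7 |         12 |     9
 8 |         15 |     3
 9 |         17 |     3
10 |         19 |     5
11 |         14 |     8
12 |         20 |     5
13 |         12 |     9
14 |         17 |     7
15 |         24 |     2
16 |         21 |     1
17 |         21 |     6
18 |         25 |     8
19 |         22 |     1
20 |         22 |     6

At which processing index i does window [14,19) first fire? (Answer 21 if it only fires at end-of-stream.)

15

i=0 t=0 v=8: → [0,5); WM=-2
i=1 t=1 v=7: → [1,6),[0,5); WM=-1
i=2 t=2 v=2: → [2,7),[1,6),[0,5); WM=0
i=3 t=6 v=1: → [6,11),[5,10),[4,9),[3,8),[2,7); WM=4
i=4 t=6 v=7: → [6,11),[5,10),[4,9),[3,8),[2,7); WM=4
i=5 t=7 v=3: → [7,12),[6,11),[5,10),[4,9),[3,8); WM=5; [0,5) fires=3
i=6 t=12 v=2: → [12,17),[11,16),[10,15),[9,14),[8,13); WM=10; [1,6) fires=2 [2,7) fires=3 [3,8) fires=3 [4,9) fires=3 [5,10) fires=3
i=7 t=12 v=9: → [12,17),[11,16),[10,15),[9,14),[8,13); WM=10
i=8 t=15 v=3: → [15,20),[14,19),[13,18),[12,17),[11,16); WM=13; [6,11) fires=3 [7,12) fires=1 [8,13) fires=2
i=9 t=17 v=3: → [17,22),[16,21),[15,20),[14,19),[13,18); WM=15; [9,14) fires=2 [10,15) fires=2
i=10 t=19 v=5: → [19,24),[18,23),[17,22),[16,21),[15,20); WM=17; [11,16) fires=3 [12,17) fires=3
i=11 t=14 v=8: DROP (t<17-2); WM=17
i=12 t=20 v=5: → [20,25),[19,24),[18,23),[17,22),[16,21); WM=18; [13,18) fires=2
i=13 t=12 v=9: DROP (t<18-2); WM=18
i=14 t=17 v=7: → [17,22),[16,21),[15,20),[14,19),[13,18); WM=18
i=15 t=24 v=2: → [24,29),[23,28),[22,27),[21,26),[20,25); WM=22; [14,19) fires=3 [15,20) fires=4 [16,21) fires=4 [17,22) fires=4
i=16 t=21 v=1: → [21,26),[20,25),[19,24),[18,23),[17,22); WM=22
i=17 t=21 v=6: → [21,26),[20,25),[19,24),[18,23),[17,22); WM=22
i=18 t=25 v=8: → [25,30),[24,29),[23,28),[22,27),[21,26); WM=23; [18,23) fires=4
i=19 t=22 v=1: → [22,27),[21,26),[20,25),[19,24),[18,23); WM=23
i=20 t=22 v=6: → [22,27),[21,26),[20,25),[19,24),[18,23); WM=23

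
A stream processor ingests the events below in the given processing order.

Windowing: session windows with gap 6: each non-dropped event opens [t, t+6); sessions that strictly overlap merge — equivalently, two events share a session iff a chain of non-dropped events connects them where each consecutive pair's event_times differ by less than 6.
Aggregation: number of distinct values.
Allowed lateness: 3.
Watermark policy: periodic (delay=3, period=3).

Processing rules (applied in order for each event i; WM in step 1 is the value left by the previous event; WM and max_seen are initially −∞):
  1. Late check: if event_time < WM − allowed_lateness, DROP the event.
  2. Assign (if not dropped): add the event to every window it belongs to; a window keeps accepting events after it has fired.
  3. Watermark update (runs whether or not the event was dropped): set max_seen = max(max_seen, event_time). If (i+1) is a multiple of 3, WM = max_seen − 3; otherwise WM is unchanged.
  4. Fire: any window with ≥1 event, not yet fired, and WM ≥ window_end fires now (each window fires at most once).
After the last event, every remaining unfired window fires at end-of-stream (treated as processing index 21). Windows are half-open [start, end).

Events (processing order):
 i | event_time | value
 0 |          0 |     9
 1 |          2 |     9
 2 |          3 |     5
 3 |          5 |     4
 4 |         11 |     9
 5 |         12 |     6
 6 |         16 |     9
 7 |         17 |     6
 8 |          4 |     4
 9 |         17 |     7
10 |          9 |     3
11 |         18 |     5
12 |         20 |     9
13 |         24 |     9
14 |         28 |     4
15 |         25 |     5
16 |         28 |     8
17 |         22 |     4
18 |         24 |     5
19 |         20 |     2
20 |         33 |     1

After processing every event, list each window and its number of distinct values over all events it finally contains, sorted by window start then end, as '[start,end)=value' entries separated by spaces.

[0,11)=3 [11,39)=7

i=0 t=0 v=9: → [0,6); WM=−∞
i=1 t=2 v=9: → [0,8); WM=−∞
i=2 t=3 v=5: → [0,9); WM=0
i=3 t=5 v=4: → [0,11); WM=0
i=4 t=11 v=9: → [11,17); WM=0
i=5 t=12 v=6: → [11,18); WM=9
i=6 t=16 v=9: → [11,22); WM=9
i=7 t=17 v=6: → [11,23); WM=9
i=8 t=4 v=4: DROP (t<9-3); WM=14
i=9 t=17 v=7: → [11,23); WM=14
i=10 t=9 v=3: DROP (t<14-3); WM=14
i=11 t=18 v=5: → [11,24); WM=15
i=12 t=20 v=9: → [11,26); WM=15
i=13 t=24 v=9: → [11,30); WM=15
i=14 t=28 v=4: → [11,34); WM=25
i=15 t=25 v=5: → [11,34); WM=25
i=16 t=28 v=8: → [11,34); WM=25
i=17 t=22 v=4: → [11,34); WM=25
i=18 t=24 v=5: → [11,34); WM=25
i=19 t=20 v=2: DROP (t<25-3); WM=25
i=20 t=33 v=1: → [11,39); WM=30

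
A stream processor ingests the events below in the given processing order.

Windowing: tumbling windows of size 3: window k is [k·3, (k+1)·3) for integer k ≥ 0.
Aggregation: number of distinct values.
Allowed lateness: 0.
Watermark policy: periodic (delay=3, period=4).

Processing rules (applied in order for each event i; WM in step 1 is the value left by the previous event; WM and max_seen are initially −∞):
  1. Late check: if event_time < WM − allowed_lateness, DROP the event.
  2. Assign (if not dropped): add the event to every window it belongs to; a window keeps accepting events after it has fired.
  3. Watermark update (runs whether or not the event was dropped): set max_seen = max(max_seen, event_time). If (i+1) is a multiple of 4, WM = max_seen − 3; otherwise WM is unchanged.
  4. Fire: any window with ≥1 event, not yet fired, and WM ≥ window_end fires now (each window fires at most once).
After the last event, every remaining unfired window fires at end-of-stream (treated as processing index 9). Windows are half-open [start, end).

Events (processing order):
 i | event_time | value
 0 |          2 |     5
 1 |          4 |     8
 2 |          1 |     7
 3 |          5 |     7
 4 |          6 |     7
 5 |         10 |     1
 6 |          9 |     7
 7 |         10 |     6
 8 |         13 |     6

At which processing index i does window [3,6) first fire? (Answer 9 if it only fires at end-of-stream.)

i=0 t=2 v=5: → [0,3); WM=−∞
i=1 t=4 v=8: → [3,6); WM=−∞
i=2 t=1 v=7: → [0,3); WM=−∞
i=3 t=5 v=7: → [3,6); WM=2
i=4 t=6 v=7: → [6,9); WM=2
i=5 t=10 v=1: → [9,12); WM=2
i=6 t=9 v=7: → [9,12); WM=2
i=7 t=10 v=6: → [9,12); WM=7; [0,3) fires=2 [3,6) fires=2
i=8 t=13 v=6: → [12,15); WM=7

7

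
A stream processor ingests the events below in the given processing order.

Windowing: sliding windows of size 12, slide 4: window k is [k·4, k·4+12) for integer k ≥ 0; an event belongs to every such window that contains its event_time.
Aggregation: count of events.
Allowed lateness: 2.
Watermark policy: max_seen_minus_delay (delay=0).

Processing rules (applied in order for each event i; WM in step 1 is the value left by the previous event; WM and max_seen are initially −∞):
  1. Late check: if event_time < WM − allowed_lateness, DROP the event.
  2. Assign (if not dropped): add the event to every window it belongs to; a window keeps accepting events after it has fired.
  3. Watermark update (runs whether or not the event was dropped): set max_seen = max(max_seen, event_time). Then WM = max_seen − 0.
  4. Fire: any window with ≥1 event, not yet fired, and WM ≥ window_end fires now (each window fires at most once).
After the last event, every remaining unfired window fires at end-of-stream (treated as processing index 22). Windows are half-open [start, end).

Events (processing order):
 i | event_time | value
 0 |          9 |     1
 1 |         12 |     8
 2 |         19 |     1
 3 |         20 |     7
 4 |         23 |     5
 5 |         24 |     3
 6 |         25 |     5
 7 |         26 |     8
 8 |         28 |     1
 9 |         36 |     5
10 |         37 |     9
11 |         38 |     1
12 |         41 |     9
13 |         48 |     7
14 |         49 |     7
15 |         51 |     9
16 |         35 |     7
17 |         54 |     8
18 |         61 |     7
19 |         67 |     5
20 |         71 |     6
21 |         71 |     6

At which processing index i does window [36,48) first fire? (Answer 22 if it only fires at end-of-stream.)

i=0 t=9 v=1: → [8,20),[4,16),[0,12); WM=9
i=1 t=12 v=8: → [12,24),[8,20),[4,16); WM=12; [0,12) fires=1
i=2 t=19 v=1: → [16,28),[12,24),[8,20); WM=19; [4,16) fires=2
i=3 t=20 v=7: → [20,32),[16,28),[12,24); WM=20; [8,20) fires=3
i=4 t=23 v=5: → [20,32),[16,28),[12,24); WM=23
i=5 t=24 v=3: → [24,36),[20,32),[16,28); WM=24; [12,24) fires=4
i=6 t=25 v=5: → [24,36),[20,32),[16,28); WM=25
i=7 t=26 v=8: → [24,36),[20,32),[16,28); WM=26
i=8 t=28 v=1: → [28,40),[24,36),[20,32); WM=28; [16,28) fires=6
i=9 t=36 v=5: → [36,48),[32,44),[28,40); WM=36; [20,32) fires=6 [24,36) fires=4
i=10 t=37 v=9: → [36,48),[32,44),[28,40); WM=37
i=11 t=38 v=1: → [36,48),[32,44),[28,40); WM=38
i=12 t=41 v=9: → [40,52),[36,48),[32,44); WM=41; [28,40) fires=4
i=13 t=48 v=7: → [48,60),[44,56),[40,52); WM=48; [32,44) fires=4 [36,48) fires=4
i=14 t=49 v=7: → [48,60),[44,56),[40,52); WM=49
i=15 t=51 v=9: → [48,60),[44,56),[40,52); WM=51
i=16 t=35 v=7: DROP (t<51-2); WM=51
i=17 t=54 v=8: → [52,64),[48,60),[44,56); WM=54; [40,52) fires=4
i=18 t=61 v=7: → [60,72),[56,68),[52,64); WM=61; [44,56) fires=4 [48,60) fires=4
i=19 t=67 v=5: → [64,76),[60,72),[56,68); WM=67; [52,64) fires=2
i=20 t=71 v=6: → [68,80),[64,76),[60,72); WM=71; [56,68) fires=2
i=21 t=71 v=6: → [68,80),[64,76),[60,72); WM=71

13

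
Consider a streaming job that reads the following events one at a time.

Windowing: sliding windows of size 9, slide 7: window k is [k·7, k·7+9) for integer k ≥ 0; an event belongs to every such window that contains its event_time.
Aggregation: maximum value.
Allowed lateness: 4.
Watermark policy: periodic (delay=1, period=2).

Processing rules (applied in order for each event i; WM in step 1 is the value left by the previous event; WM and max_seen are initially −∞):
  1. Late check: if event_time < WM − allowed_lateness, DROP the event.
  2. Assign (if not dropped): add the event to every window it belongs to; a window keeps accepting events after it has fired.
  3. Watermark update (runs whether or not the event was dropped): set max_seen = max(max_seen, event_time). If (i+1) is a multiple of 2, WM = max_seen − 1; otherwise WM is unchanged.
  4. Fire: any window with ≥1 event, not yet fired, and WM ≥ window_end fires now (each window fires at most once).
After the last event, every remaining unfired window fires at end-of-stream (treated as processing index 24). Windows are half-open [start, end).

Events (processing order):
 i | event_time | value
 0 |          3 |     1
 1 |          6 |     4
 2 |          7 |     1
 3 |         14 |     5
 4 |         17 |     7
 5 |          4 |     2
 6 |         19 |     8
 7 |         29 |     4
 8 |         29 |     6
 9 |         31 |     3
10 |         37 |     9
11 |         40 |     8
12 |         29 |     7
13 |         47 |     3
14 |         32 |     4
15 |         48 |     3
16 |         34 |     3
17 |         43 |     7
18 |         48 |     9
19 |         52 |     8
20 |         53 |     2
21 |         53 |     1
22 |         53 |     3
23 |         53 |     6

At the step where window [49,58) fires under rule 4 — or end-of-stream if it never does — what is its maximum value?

i=0 t=3 v=1: → [0,9); WM=−∞
i=1 t=6 v=4: → [0,9); WM=5
i=2 t=7 v=1: → [7,16),[0,9); WM=5
i=3 t=14 v=5: → [14,23),[7,16); WM=13; [0,9) fires=4
i=4 t=17 v=7: → [14,23); WM=13
i=5 t=4 v=2: DROP (t<13-4); WM=16; [7,16) fires=5
i=6 t=19 v=8: → [14,23); WM=16
i=7 t=29 v=4: → [28,37),[21,30); WM=28; [14,23) fires=8
i=8 t=29 v=6: → [28,37),[21,30); WM=28
i=9 t=31 v=3: → [28,37); WM=30; [21,30) fires=6
i=10 t=37 v=9: → [35,44); WM=30
i=11 t=40 v=8: → [35,44); WM=39; [28,37) fires=6
i=12 t=29 v=7: DROP (t<39-4); WM=39
i=13 t=47 v=3: → [42,51); WM=46; [35,44) fires=9
i=14 t=32 v=4: DROP (t<46-4); WM=46
i=15 t=48 v=3: → [42,51); WM=47
i=16 t=34 v=3: DROP (t<47-4); WM=47
i=17 t=43 v=7: → [42,51),[35,44); WM=47
i=18 t=48 v=9: → [42,51); WM=47
i=19 t=52 v=8: → [49,58); WM=51; [42,51) fires=9
i=20 t=53 v=2: → [49,58); WM=51
i=21 t=53 v=1: → [49,58); WM=52
i=22 t=53 v=3: → [49,58); WM=52
i=23 t=53 v=6: → [49,58); WM=52

8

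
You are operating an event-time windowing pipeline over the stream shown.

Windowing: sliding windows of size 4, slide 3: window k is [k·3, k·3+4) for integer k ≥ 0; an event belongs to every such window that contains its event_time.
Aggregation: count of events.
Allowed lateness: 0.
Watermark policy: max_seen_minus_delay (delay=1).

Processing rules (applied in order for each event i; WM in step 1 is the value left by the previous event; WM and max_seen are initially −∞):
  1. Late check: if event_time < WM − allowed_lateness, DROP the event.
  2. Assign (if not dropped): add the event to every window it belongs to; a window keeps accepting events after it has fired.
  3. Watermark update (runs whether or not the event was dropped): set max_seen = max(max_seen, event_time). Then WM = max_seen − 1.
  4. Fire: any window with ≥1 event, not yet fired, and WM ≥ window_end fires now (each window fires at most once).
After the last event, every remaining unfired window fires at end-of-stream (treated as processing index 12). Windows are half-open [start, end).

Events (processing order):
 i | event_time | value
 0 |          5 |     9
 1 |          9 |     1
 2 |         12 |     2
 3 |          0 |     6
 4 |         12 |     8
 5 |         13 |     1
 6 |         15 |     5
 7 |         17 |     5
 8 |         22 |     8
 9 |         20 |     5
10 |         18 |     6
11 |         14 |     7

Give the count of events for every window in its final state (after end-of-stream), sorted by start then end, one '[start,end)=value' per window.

i=0 t=5 v=9: → [3,7); WM=4
i=1 t=9 v=1: → [9,13),[6,10); WM=8; [3,7) fires=1
i=2 t=12 v=2: → [12,16),[9,13); WM=11; [6,10) fires=1
i=3 t=0 v=6: DROP (t<11-0); WM=11
i=4 t=12 v=8: → [12,16),[9,13); WM=11
i=5 t=13 v=1: → [12,16); WM=12
i=6 t=15 v=5: → [15,19),[12,16); WM=14; [9,13) fires=3
i=7 t=17 v=5: → [15,19); WM=16; [12,16) fires=4
i=8 t=22 v=8: → [21,25); WM=21; [15,19) fires=2
i=9 t=20 v=5: DROP (t<21-0); WM=21
i=10 t=18 v=6: DROP (t<21-0); WM=21
i=11 t=14 v=7: DROP (t<21-0); WM=21

[3,7)=1 [6,10)=1 [9,13)=3 [12,16)=4 [15,19)=2 [21,25)=1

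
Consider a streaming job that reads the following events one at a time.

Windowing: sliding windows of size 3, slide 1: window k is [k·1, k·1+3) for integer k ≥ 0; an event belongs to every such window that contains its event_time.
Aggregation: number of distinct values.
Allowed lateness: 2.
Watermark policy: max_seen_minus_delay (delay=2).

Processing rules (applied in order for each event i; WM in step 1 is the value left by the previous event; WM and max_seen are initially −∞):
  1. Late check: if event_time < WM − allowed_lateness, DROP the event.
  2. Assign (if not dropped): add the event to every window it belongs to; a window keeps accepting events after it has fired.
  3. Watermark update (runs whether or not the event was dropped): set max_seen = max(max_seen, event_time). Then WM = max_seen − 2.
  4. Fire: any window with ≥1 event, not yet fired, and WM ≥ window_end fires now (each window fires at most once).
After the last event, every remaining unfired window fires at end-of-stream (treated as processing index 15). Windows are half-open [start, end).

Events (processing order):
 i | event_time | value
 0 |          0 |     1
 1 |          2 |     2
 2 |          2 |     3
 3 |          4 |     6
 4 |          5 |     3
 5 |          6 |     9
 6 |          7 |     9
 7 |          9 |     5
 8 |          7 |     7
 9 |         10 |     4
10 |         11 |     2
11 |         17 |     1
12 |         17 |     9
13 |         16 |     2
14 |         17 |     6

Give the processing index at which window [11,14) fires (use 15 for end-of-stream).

i=0 t=0 v=1: → [0,3); WM=-2
i=1 t=2 v=2: → [2,5),[1,4),[0,3); WM=0
i=2 t=2 v=3: → [2,5),[1,4),[0,3); WM=0
i=3 t=4 v=6: → [4,7),[3,6),[2,5); WM=2
i=4 t=5 v=3: → [5,8),[4,7),[3,6); WM=3; [0,3) fires=3
i=5 t=6 v=9: → [6,9),[5,8),[4,7); WM=4; [1,4) fires=2
i=6 t=7 v=9: → [7,10),[6,9),[5,8); WM=5; [2,5) fires=3
i=7 t=9 v=5: → [9,12),[8,11),[7,10); WM=7; [3,6) fires=2 [4,7) fires=3
i=8 t=7 v=7: → [7,10),[6,9),[5,8); WM=7
i=9 t=10 v=4: → [10,13),[9,12),[8,11); WM=8; [5,8) fires=3
i=10 t=11 v=2: → [11,14),[10,13),[9,12); WM=9; [6,9) fires=2
i=11 t=17 v=1: → [17,20),[16,19),[15,18); WM=15; [7,10) fires=3 [8,11) fires=2 [9,12) fires=3 [10,13) fires=2 [11,14) fires=1
i=12 t=17 v=9: → [17,20),[16,19),[15,18); WM=15
i=13 t=16 v=2: → [16,19),[15,18),[14,17); WM=15
i=14 t=17 v=6: → [17,20),[16,19),[15,18); WM=15

11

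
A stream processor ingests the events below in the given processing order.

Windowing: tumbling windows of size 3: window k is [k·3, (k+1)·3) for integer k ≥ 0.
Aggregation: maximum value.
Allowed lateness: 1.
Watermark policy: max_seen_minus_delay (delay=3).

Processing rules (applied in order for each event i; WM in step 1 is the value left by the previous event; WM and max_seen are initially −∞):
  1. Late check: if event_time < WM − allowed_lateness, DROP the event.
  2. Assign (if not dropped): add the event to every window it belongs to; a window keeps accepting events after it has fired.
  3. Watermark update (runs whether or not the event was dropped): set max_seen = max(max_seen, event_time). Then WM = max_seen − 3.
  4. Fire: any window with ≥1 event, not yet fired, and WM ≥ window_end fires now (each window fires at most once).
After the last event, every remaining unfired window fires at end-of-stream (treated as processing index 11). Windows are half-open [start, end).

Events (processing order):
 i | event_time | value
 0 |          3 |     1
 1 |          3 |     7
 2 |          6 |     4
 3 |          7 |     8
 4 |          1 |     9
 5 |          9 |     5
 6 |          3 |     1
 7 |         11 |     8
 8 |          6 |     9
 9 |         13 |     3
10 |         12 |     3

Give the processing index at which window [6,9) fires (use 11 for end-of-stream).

9

i=0 t=3 v=1: → [3,6); WM=0
i=1 t=3 v=7: → [3,6); WM=0
i=2 t=6 v=4: → [6,9); WM=3
i=3 t=7 v=8: → [6,9); WM=4
i=4 t=1 v=9: DROP (t<4-1); WM=4
i=5 t=9 v=5: → [9,12); WM=6; [3,6) fires=7
i=6 t=3 v=1: DROP (t<6-1); WM=6
i=7 t=11 v=8: → [9,12); WM=8
i=8 t=6 v=9: DROP (t<8-1); WM=8
i=9 t=13 v=3: → [12,15); WM=10; [6,9) fires=8
i=10 t=12 v=3: → [12,15); WM=10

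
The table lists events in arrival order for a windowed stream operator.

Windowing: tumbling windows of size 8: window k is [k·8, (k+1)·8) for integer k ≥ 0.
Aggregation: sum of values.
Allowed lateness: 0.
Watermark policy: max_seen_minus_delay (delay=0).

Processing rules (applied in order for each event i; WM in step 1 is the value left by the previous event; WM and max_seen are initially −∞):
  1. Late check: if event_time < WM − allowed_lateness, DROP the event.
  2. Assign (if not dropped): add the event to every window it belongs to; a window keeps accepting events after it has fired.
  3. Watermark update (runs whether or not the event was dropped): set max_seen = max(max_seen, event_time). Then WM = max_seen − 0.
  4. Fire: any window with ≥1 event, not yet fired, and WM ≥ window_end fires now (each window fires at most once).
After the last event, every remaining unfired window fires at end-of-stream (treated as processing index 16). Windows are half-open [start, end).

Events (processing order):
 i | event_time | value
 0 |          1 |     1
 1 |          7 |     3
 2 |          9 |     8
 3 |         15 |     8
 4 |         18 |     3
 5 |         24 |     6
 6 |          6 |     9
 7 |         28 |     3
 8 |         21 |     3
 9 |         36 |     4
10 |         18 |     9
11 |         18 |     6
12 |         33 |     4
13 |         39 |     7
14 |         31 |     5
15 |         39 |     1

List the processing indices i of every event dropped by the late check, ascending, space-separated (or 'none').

6 8 10 11 12 14

i=0 t=1 v=1: → [0,8); WM=1
i=1 t=7 v=3: → [0,8); WM=7
i=2 t=9 v=8: → [8,16); WM=9; [0,8) fires=4
i=3 t=15 v=8: → [8,16); WM=15
i=4 t=18 v=3: → [16,24); WM=18; [8,16) fires=16
i=5 t=24 v=6: → [24,32); WM=24; [16,24) fires=3
i=6 t=6 v=9: DROP (t<24-0); WM=24
i=7 t=28 v=3: → [24,32); WM=28
i=8 t=21 v=3: DROP (t<28-0); WM=28
i=9 t=36 v=4: → [32,40); WM=36; [24,32) fires=9
i=10 t=18 v=9: DROP (t<36-0); WM=36
i=11 t=18 v=6: DROP (t<36-0); WM=36
i=12 t=33 v=4: DROP (t<36-0); WM=36
i=13 t=39 v=7: → [32,40); WM=39
i=14 t=31 v=5: DROP (t<39-0); WM=39
i=15 t=39 v=1: → [32,40); WM=39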